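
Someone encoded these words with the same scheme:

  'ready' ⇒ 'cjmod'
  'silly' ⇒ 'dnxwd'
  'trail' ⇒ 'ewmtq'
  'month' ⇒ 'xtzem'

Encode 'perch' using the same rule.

ajdnm

The shifts repeat in a cycle of length 3: positions 0,1,… shift by +11, +5, +12, then the pattern repeats.
For perch: p+11=a, e+5=j, r+12=d, c+11=n, h+5=m.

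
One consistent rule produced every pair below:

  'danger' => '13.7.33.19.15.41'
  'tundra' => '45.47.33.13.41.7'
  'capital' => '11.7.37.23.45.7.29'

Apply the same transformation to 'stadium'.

43.45.7.13.23.47.31

With a=1..z=26, the number is 2·pos + 5.
Applying it to stadium: s=19→43, t=20→45, a=1→7, d=4→13, i=9→23, u=21→47, m=13→31.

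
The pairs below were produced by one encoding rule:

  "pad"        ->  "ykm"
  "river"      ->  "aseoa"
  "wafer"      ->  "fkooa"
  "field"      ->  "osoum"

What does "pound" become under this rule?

yyewm

The shift depends on letter class: consonant p→y is +9, but vowel a→k is +10. Vowels shift forward by 10 and consonants shift forward by 9.
On pound: p(cons)+9=y, o(vowel)+10=y, u(vowel)+10=e, n(cons)+9=w, d(cons)+9=m.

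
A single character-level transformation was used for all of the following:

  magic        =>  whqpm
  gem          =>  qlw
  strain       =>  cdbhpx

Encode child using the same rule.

mrpvn

The shift depends on letter class: consonant m→w is +10, but vowel a→h is +7. Two shifts are in play — +7 for a/e/i/o/u, +10 for every other letter.
On child: c(cons)+10=m, h(cons)+10=r, i(vowel)+7=p, l(cons)+10=v, d(cons)+10=n.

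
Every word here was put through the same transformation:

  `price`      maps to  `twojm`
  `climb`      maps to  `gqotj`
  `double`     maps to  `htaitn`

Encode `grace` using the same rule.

In price: p→t is +4, r→w is +5, i→o is +6, c→j is +7 — the shift increases by 1 each position. The shift increases by 1 at each position, starting from +4: 4, 5, 6, ….
Applying it to grace: g+4=k, r+5=w, a+6=g, c+7=j, e+8=m.

kwgjm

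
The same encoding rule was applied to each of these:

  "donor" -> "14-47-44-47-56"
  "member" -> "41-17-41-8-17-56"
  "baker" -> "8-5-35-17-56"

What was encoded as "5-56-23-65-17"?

argue

With a=1..z=26, the number is 3·pos + 2.
Decoding 5-56-23-65-17: 5→(5−2)÷3=1=a, 56→(56−2)÷3=18=r, 23→(23−2)÷3=7=g, 65→(65−2)÷3=21=u, 17→(17−2)÷3=5=e.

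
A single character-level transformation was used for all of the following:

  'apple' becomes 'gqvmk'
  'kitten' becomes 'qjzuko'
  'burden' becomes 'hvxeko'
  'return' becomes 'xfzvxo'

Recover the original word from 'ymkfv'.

sleep

Shifts by position in apple: pos 0: a→g (+6), pos 1: p→q (+1), pos 2: p→v (+6), pos 3: l→m (+1) — repeating every 2. A repeating key of period 2 is used — shifts +6, +1 over and over.
Decoding ymkfv: y−6=s, m−1=l, k−6=e, f−1=e, v−6=p.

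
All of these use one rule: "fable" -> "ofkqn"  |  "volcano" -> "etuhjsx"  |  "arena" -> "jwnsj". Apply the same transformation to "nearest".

wjjwnxc

Shifts by position in fable: pos 0: f→o (+9), pos 1: a→f (+5), pos 2: b→k (+9), pos 3: l→q (+5) — repeating every 2. A repeating key of period 2 is used — shifts +9, +5 over and over.
On nearest: n+9=w, e+5=j, a+9=j, r+5=w, e+9=n, s+5=x, t+9=c.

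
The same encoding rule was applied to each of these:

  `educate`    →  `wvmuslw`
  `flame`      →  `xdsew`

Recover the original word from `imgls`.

quota

Compare letters: e→w is +18, d→v is +18, u→m is +18 — a constant shift. This is a Caesar cipher with shift 18.
Reversing it on imgls: i−18=q, m−18=u, g−18=o, l−18=t, s−18=a.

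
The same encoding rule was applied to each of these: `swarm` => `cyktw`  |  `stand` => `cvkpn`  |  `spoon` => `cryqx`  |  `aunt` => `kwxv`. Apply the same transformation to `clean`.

mnocx

Shifts by position in swarm: pos 0: s→c (+10), pos 1: w→y (+2), pos 2: a→k (+10), pos 3: r→t (+2) — repeating every 2. The shifts repeat in a cycle of length 2: positions 0,1,… shift by +10, +2, then the pattern repeats.
For clean: c+10=m, l+2=n, e+10=o, a+2=c, n+10=x.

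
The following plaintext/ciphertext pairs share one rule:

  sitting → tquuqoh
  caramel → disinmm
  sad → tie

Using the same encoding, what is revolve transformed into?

The shift depends on letter class: consonant s→t is +1, but vowel i→q is +8. Two shifts are in play — +8 for a/e/i/o/u, +1 for every other letter.
For revolve: r(cons)+1=s, e(vowel)+8=m, v(cons)+1=w, o(vowel)+8=w, l(cons)+1=m, v(cons)+1=w, e(vowel)+8=m.

smwwmwm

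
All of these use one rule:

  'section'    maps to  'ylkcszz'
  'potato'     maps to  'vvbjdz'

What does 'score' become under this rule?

Letter i (0-indexed) is shifted by i+6, so successive shifts are 6, 7, 8, ….
Applying it to score: s+6=y, c+7=j, o+8=w, r+9=a, e+10=o.

yjwao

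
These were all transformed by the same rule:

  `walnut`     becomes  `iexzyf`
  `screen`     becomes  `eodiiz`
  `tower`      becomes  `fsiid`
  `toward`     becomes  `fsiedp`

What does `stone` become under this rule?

Vowels shift forward by 4 and consonants shift forward by 12.
Applying it to stone: s(cons)+12=e, t(cons)+12=f, o(vowel)+4=s, n(cons)+12=z, e(vowel)+4=i.

efszi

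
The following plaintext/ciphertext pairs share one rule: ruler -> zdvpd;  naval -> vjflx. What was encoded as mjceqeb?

eastern

In ruler: r→z is +8, u→d is +9, l→v is +10, e→p is +11 — the shift increases by 1 each position. Each letter shifts forward by (position + 8), i.e. 8, 9, 10, … — the shift grows by one for each successive letter.
Undoing it on mjceqeb: m−8=e, j−9=a, c−10=s, e−11=t, q−12=e, e−13=r, b−14=n.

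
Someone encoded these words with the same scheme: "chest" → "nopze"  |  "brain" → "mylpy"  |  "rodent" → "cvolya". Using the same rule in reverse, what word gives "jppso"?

Shifts by position in chest: pos 0: c→n (+11), pos 1: h→o (+7), pos 2: e→p (+11), pos 3: s→z (+7) — repeating every 2. The shifts repeat in a cycle of length 2: positions 0,1,… shift by +11, +7, then the pattern repeats.
Reversing it on jppso: j−11=y, p−7=i, p−11=e, s−7=l, o−11=d.

yield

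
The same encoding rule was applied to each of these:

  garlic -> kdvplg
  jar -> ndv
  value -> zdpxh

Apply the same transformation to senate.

whrdxh

The shift depends on letter class: consonant g→k is +4, but vowel a→d is +3. Two shifts are in play — +3 for a/e/i/o/u, +4 for every other letter.
On senate: s(cons)+4=w, e(vowel)+3=h, n(cons)+4=r, a(vowel)+3=d, t(cons)+4=x, e(vowel)+3=h.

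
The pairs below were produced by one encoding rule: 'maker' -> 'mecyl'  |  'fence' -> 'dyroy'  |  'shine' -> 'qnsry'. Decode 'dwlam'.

forum

Treating letters as 0–25, the rule is x ↦ 5x + 4 (mod 26).
Decoding dwlam: d(3)→21·(3−4)≡5=f; w(22)→21·(22−4)≡14=o; l(11)→21·(11−4)≡17=r; a(0)→21·(0−4)≡20=u; m(12)→21·(12−4)≡12=m (all mod 26).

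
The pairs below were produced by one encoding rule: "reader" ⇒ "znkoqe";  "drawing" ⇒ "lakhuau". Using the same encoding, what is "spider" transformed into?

aysoqe

The shift increases by 1 at each position, starting from +8: 8, 9, 10, ….
For spider: s+8=a, p+9=y, i+10=s, d+11=o, e+12=q, r+13=e.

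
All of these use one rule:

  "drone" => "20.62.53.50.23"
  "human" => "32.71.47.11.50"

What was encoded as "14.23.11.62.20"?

d(#4)→20 and r(#18)→62: differences scale by 3, so n = 3·pos + 8. The formula is n = 3×(alphabet index, a=1) + 8.
Undoing it on 14.23.11.62.20: 14→(14−8)÷3=2=b, 23→(23−8)÷3=5=e, 11→(11−8)÷3=1=a, 62→(62−8)÷3=18=r, 20→(20−8)÷3=4=d.

beard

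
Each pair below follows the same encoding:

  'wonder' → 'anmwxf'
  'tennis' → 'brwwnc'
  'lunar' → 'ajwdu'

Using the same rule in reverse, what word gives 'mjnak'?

bread

The word is reversed, then every letter is shifted forward by 9.
Reversing it on mjnak: shift back: m−9=d, j−9=a, n−9=e, a−9=r, k−9=b → daerb; then reverse → bread.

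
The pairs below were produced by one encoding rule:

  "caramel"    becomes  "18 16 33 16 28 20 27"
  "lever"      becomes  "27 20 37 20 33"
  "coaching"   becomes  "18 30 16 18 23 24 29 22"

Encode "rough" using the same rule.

c is letter #3 and maps to 18: an offset of 15. Letters become their 1-based position plus 15 (so a→16, b→17, …).
For rough: r=18→33, o=15→30, u=21→36, g=7→22, h=8→23.

33 30 36 22 23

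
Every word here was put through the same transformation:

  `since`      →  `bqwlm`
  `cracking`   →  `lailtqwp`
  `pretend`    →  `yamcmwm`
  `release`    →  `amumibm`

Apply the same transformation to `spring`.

Vowels shift forward by 8 and consonants shift forward by 9.
Applying it to spring: s(cons)+9=b, p(cons)+9=y, r(cons)+9=a, i(vowel)+8=q, n(cons)+9=w, g(cons)+9=p.

byaqwp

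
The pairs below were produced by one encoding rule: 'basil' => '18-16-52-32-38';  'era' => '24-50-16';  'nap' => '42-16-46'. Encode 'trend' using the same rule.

b(#2)→18 and a(#1)→16: differences scale by 2, so n = 2·pos + 14. With a=1..z=26, the number is 2·pos + 14.
Applying it to trend: t=20→54, r=18→50, e=5→24, n=14→42, d=4→22.

54-50-24-42-22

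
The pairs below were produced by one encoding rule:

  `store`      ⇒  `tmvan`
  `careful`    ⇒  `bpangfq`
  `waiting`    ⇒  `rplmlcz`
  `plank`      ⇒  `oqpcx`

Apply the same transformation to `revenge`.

Each letter's alphabet position (a=0..z=25) is mapped through 19·x+15 mod 26 — an affine cipher.
For revenge: r(17)→19·17+15≡0=a; e(4)→19·4+15≡13=n; v(21)→19·21+15≡24=y; e(4)→19·4+15≡13=n; n(13)→19·13+15≡2=c; g(6)→19·6+15≡25=z; e(4)→19·4+15≡13=n (all mod 26).

anynczn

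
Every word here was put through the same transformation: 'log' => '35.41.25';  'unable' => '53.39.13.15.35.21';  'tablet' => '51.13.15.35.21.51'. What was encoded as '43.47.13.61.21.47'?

The formula is n = 2×(alphabet index, a=1) + 11.
Undoing it on 43.47.13.61.21.47: 43→(43−11)÷2=16=p, 47→(47−11)÷2=18=r, 13→(13−11)÷2=1=a, 61→(61−11)÷2=25=y, 21→(21−11)÷2=5=e, 47→(47−11)÷2=18=r.

prayer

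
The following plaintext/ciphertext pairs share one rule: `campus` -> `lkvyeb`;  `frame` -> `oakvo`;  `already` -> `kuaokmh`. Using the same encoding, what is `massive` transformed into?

The shift depends on letter class: consonant c→l is +9, but vowel a→k is +10. Two shifts are in play — +10 for a/e/i/o/u, +9 for every other letter.
Applying it to massive: m(cons)+9=v, a(vowel)+10=k, s(cons)+9=b, s(cons)+9=b, i(vowel)+10=s, v(cons)+9=e, e(vowel)+10=o.

vkbbseo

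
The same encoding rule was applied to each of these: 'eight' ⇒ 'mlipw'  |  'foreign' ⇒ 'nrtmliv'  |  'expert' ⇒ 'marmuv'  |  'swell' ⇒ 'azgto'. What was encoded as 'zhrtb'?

Shifts by position in eight: pos 0: e→m (+8), pos 1: i→l (+3), pos 2: g→i (+2), pos 3: h→p (+8), pos 4: t→w (+3) — repeating every 3. A repeating key of period 3 is used — shifts +8, +3, +2 over and over.
Decoding zhrtb: z−8=r, h−3=e, r−2=p, t−8=l, b−3=y.

reply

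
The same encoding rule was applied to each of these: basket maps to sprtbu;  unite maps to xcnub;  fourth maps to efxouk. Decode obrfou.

b(1)→s(18) and a(0)→p(15) fit y≡3x+15 (mod 26); the inverse of 3 mod 26 is 9. Treating letters as 0–25, the rule is x ↦ 3x + 15 (mod 26).
Undoing it on obrfou: o(14)→9·(14−15)≡17=r; b(1)→9·(1−15)≡4=e; r(17)→9·(17−15)≡18=s; f(5)→9·(5−15)≡14=o; o(14)→9·(14−15)≡17=r; u(20)→9·(20−15)≡19=t (all mod 26).

resort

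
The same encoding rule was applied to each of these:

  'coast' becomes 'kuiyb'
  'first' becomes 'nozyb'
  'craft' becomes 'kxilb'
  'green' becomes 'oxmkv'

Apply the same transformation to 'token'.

Shifts by position in coast: pos 0: c→k (+8), pos 1: o→u (+6), pos 2: a→i (+8), pos 3: s→y (+6) — repeating every 2. A repeating key of period 2 is used — shifts +8, +6 over and over.
For token: t+8=b, o+6=u, k+8=s, e+6=k, n+8=v.

buskv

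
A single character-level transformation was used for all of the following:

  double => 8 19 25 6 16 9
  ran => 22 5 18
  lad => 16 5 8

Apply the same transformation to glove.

d is letter #4 and maps to 8: an offset of 4. The number is (letter's place in the alphabet, a=1) + 4.
Applying it to glove: g=7→11, l=12→16, o=15→19, v=22→26, e=5→9.

11 16 19 26 9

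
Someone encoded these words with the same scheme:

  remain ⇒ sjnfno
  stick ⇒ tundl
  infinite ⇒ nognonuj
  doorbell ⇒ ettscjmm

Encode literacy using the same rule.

Two shifts are in play — +5 for a/e/i/o/u, +1 for every other letter.
Applying it to literacy: l(cons)+1=m, i(vowel)+5=n, t(cons)+1=u, e(vowel)+5=j, r(cons)+1=s, a(vowel)+5=f, c(cons)+1=d, y(cons)+1=z.

mnujsfdz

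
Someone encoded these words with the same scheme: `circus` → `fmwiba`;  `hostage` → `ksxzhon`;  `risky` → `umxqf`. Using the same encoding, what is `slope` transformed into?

In circus: c→f is +3, i→m is +4, r→w is +5, c→i is +6 — the shift increases by 1 each position. Each letter shifts forward by (position + 3), i.e. 3, 4, 5, … — the shift grows by one for each successive letter.
For slope: s+3=v, l+4=p, o+5=t, p+6=v, e+7=l.

vptvl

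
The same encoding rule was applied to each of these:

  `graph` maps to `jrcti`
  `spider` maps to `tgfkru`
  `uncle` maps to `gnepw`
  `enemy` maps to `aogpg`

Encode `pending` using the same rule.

The output letters match the input read backwards, each shifted +2: graph reversed is hparg. Two steps: reverse the string, then apply a Caesar shift of +2.
Applying it to pending: reverse → gnidnep; then shift: g+2=i, n+2=p, i+2=k, d+2=f, n+2=p, e+2=g, p+2=r.

ipkfpgr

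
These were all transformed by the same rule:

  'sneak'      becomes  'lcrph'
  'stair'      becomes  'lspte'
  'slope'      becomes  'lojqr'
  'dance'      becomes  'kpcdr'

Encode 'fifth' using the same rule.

s(18)→l(11) and n(13)→c(2) fit y≡7x+15 (mod 26); the inverse of 7 mod 26 is 15. This is an affine cipher: with a=0,…,z=25, each position x becomes (7x+15) mod 26.
For fifth: f(5)→7·5+15≡24=y; i(8)→7·8+15≡19=t; f(5)→7·5+15≡24=y; t(19)→7·19+15≡18=s; h(7)→7·7+15≡12=m (all mod 26).

ytysm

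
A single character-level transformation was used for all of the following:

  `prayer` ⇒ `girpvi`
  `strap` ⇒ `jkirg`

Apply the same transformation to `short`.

jyfik

Compare letters: p→g is +17, r→i is +17, a→r is +17 — a constant shift. This is a Caesar cipher with shift 17.
Applying it to short: s+17=j, h+17=y, o+17=f, r+17=i, t+17=k.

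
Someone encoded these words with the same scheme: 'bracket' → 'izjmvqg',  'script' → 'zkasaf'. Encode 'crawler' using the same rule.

jzjgwqe

In bracket: b→i is +7, r→z is +8, a→j is +9, c→m is +10 — the shift increases by 1 each position. Each letter shifts forward by (position + 7), i.e. 7, 8, 9, … — the shift grows by one for each successive letter.
On crawler: c+7=j, r+8=z, a+9=j, w+10=g, l+11=w, e+12=q, r+13=e.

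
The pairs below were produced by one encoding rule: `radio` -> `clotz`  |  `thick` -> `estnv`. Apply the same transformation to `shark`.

Each letter is shifted forward by 11 in the alphabet (a Caesar shift of +11).
On shark: s+11=d, h+11=s, a+11=l, r+11=c, k+11=v.

dslcv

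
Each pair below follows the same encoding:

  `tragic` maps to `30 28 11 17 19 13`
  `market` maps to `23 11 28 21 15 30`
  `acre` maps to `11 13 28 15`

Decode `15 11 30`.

t is letter #20 and maps to 30: an offset of 10. The number is (letter's place in the alphabet, a=1) + 10.
Reversing it on 15 11 30: 15→(15−10)÷1=5=e, 11→(11−10)÷1=1=a, 30→(30−10)÷1=20=t.

eat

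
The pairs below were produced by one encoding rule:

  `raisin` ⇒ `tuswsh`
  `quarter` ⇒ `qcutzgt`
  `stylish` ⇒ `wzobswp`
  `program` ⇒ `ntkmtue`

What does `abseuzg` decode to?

climate

r(17)→t(19) and a(0)→u(20) fit y≡3x+20 (mod 26); the inverse of 3 mod 26 is 9. Treating letters as 0–25, the rule is x ↦ 3x + 20 (mod 26).
Undoing it on abseuzg: a(0)→9·(0−20)≡2=c; b(1)→9·(1−20)≡11=l; s(18)→9·(18−20)≡8=i; e(4)→9·(4−20)≡12=m; u(20)→9·(20−20)≡0=a; z(25)→9·(25−20)≡19=t; g(6)→9·(6−20)≡4=e (all mod 26).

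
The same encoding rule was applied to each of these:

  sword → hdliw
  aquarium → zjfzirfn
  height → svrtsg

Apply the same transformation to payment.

kzbnvmg

Letters are reflected about the middle of the alphabet (position → 25−position): Atbash.
Applying it to payment: p↔k, a↔z, y↔b, m↔n, e↔v, n↔m, t↔g.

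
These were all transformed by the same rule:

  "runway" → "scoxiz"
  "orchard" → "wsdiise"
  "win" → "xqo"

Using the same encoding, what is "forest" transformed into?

The shift depends on letter class: consonant r→s is +1, but vowel u→c is +8. The rule splits by letter class: vowels +8, consonants +1.
For forest: f(cons)+1=g, o(vowel)+8=w, r(cons)+1=s, e(vowel)+8=m, s(cons)+1=t, t(cons)+1=u.

gwsmtu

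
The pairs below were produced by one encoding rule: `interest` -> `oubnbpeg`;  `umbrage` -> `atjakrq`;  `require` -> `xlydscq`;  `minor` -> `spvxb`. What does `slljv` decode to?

medal

In interest: i→o is +6, n→u is +7, t→b is +8, e→n is +9 — the shift increases by 1 each position. Each letter shifts forward by (position + 6), i.e. 6, 7, 8, … — the shift grows by one for each successive letter.
Undoing it on slljv: s−6=m, l−7=e, l−8=d, j−9=a, v−10=l.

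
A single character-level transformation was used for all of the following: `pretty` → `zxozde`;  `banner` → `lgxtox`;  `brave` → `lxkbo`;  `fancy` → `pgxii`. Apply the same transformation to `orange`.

Shifts by position in pretty: pos 0: p→z (+10), pos 1: r→x (+6), pos 2: e→o (+10), pos 3: t→z (+6) — repeating every 2. It's a Vigenère-style cipher with numeric key [10,6]: position i shifts by key[i mod 2].
Applying it to orange: o+10=y, r+6=x, a+10=k, n+6=t, g+10=q, e+6=k.

yxktqk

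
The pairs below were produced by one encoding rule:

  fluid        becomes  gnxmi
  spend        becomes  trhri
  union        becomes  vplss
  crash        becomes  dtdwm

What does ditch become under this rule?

The shift increases by 1 at each position, starting from +1: 1, 2, 3, ….
Applying it to ditch: d+1=e, i+2=k, t+3=w, c+4=g, h+5=m.

ekwgm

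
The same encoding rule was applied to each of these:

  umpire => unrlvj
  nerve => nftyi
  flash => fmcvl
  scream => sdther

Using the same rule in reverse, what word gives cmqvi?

close

The shift increases by 1 at each position, starting from +0: 0, 1, 2, ….
Undoing it on cmqvi: c−0=c, m−1=l, q−2=o, v−3=s, i−4=e.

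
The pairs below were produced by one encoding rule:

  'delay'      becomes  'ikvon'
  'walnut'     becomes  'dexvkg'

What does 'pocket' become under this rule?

doumyz

The word is reversed, then every letter is shifted forward by 10.
On pocket: reverse → tekcop; then shift: t+10=d, e+10=o, k+10=u, c+10=m, o+10=y, p+10=z.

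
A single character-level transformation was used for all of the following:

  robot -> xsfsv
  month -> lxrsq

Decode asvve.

The output letters match the input read backwards, each shifted +4: robot reversed is tobor. Read the word backwards and shift each letter +4.
Reversing it on asvve: shift back: a−4=w, s−4=o, v−4=r, v−4=r, e−4=a → worra; then reverse → arrow.

arrow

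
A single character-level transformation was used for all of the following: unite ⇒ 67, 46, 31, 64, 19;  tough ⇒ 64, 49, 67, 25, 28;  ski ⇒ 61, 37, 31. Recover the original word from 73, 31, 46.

u(#21)→67 and n(#14)→46: differences scale by 3, so n = 3·pos + 4. Each letter becomes 3×(its alphabet position, a=1..z=26) + 4.
Decoding 73, 31, 46: 73→(73−4)÷3=23=w, 31→(31−4)÷3=9=i, 46→(46−4)÷3=14=n.

win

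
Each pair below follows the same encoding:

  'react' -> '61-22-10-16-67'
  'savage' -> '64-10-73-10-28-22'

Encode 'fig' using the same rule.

25-34-28

r(#18)→61 and e(#5)→22: differences scale by 3, so n = 3·pos + 7. Each letter becomes 3×(its alphabet position, a=1..z=26) + 7.
For fig: f=6→25, i=9→34, g=7→28.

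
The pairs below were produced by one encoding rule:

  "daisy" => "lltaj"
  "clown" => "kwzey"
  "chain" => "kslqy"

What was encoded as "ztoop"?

ridge

Shifts by position in daisy: pos 0: d→l (+8), pos 1: a→l (+11), pos 2: i→t (+11), pos 3: s→a (+8), pos 4: y→j (+11) — repeating every 3. The shifts repeat in a cycle of length 3: positions 0,1,… shift by +8, +11, +11, then the pattern repeats.
Decoding ztoop: z−8=r, t−11=i, o−11=d, o−8=g, p−11=e.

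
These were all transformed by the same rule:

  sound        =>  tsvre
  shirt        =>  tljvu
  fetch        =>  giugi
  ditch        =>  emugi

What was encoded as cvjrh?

Shifts by position in sound: pos 0: s→t (+1), pos 1: o→s (+4), pos 2: u→v (+1), pos 3: n→r (+4) — repeating every 2. It's a Vigenère-style cipher with numeric key [1,4]: position i shifts by key[i mod 2].
Decoding cvjrh: c−1=b, v−4=r, j−1=i, r−4=n, h−1=g.

bring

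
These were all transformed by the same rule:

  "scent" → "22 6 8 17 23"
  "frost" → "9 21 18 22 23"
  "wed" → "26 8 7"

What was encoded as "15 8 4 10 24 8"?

league

Letters become their 1-based position plus 3 (so a→4, b→5, …).
Reversing it on 15 8 4 10 24 8: 15→(15−3)÷1=12=l, 8→(8−3)÷1=5=e, 4→(4−3)÷1=1=a, 10→(10−3)÷1=7=g, 24→(24−3)÷1=21=u, 8→(8−3)÷1=5=e.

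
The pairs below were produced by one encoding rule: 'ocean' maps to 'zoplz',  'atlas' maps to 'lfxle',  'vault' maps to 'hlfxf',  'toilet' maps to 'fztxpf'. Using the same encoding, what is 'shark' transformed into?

etldw

Vowels shift forward by 11 and consonants shift forward by 12.
Applying it to shark: s(cons)+12=e, h(cons)+12=t, a(vowel)+11=l, r(cons)+12=d, k(cons)+12=w.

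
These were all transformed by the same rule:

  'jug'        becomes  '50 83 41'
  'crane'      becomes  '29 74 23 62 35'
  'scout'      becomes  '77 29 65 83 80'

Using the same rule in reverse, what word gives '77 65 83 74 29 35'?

source

j(#10)→50 and u(#21)→83: differences scale by 3, so n = 3·pos + 20. With a=1..z=26, the number is 3·pos + 20.
Undoing it on 77 65 83 74 29 35: 77→(77−20)÷3=19=s, 65→(65−20)÷3=15=o, 83→(83−20)÷3=21=u, 74→(74−20)÷3=18=r, 29→(29−20)÷3=3=c, 35→(35−20)÷3=5=e.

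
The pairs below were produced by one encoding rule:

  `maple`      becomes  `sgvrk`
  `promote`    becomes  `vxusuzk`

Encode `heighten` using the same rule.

Compare letters: m→s is +6, a→g is +6, p→v is +6 — a constant shift. It's a constant shift of +6 (ROT6).
On heighten: h+6=n, e+6=k, i+6=o, g+6=m, h+6=n, t+6=z, e+6=k, n+6=t.

nkomnzkt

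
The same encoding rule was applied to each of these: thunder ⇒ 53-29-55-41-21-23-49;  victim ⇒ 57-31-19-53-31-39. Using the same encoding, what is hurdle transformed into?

29-55-49-21-37-23

t(#20)→53 and h(#8)→29: differences scale by 2, so n = 2·pos + 13. Each letter becomes 2×(its alphabet position, a=1..z=26) + 13.
For hurdle: h=8→29, u=21→55, r=18→49, d=4→21, l=12→37, e=5→23.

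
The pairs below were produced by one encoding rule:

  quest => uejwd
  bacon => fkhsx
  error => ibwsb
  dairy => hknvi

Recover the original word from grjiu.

Shifts by position in quest: pos 0: q→u (+4), pos 1: u→e (+10), pos 2: e→j (+5), pos 3: s→w (+4), pos 4: t→d (+10) — repeating every 3. It's a Vigenère-style cipher with numeric key [4,10,5]: position i shifts by key[i mod 3].
Undoing it on grjiu: g−4=c, r−10=h, j−5=e, i−4=e, u−10=k.

cheek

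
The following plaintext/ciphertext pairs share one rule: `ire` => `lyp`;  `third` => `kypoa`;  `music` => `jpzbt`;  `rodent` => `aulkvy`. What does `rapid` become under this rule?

kpwhy

The output letters match the input read backwards, each shifted +7: ire reversed is eri. The word is reversed, then every letter is shifted forward by 7.
For rapid: reverse → dipar; then shift: d+7=k, i+7=p, p+7=w, a+7=h, r+7=y.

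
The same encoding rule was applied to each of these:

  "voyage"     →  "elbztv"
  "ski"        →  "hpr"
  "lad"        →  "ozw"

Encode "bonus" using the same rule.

This is the alphabet-reversal cipher (Atbash): a becomes z, b becomes y, etc.
Applying it to bonus: b↔y, o↔l, n↔m, u↔f, s↔h.

ylmfh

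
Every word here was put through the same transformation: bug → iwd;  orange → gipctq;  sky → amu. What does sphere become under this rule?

Two steps: reverse the string, then apply a Caesar shift of +2.
Applying it to sphere: reverse → erehps; then shift: e+2=g, r+2=t, e+2=g, h+2=j, p+2=r, s+2=u.

gtgjru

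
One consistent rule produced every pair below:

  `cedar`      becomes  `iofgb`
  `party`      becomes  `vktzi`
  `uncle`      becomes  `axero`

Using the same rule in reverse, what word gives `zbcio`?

Shifts by position in cedar: pos 0: c→i (+6), pos 1: e→o (+10), pos 2: d→f (+2), pos 3: a→g (+6), pos 4: r→b (+10) — repeating every 3. A repeating key of period 3 is used — shifts +6, +10, +2 over and over.
Reversing it on zbcio: z−6=t, b−10=r, c−2=a, i−6=c, o−10=e.

trace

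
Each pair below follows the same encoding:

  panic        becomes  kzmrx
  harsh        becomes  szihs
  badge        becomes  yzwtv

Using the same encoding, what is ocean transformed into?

lxvzm

Each pair mirrors across the alphabet (p↔k, a↔z, n↔m): positions sum to 25. Letters are reflected about the middle of the alphabet (position → 25−position): Atbash.
For ocean: o↔l, c↔x, e↔v, a↔z, n↔m.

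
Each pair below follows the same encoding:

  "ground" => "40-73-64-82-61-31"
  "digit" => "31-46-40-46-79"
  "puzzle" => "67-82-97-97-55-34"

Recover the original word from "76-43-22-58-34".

shame

g(#7)→40 and r(#18)→73: differences scale by 3, so n = 3·pos + 19. Each letter becomes 3×(its alphabet position, a=1..z=26) + 19.
Decoding 76-43-22-58-34: 76→(76−19)÷3=19=s, 43→(43−19)÷3=8=h, 22→(22−19)÷3=1=a, 58→(58−19)÷3=13=m, 34→(34−19)÷3=5=e.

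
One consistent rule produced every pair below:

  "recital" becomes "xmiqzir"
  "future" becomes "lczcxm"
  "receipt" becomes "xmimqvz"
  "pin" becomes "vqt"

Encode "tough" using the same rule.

The shift depends on letter class: consonant r→x is +6, but vowel e→m is +8. Vowels shift forward by 8 and consonants shift forward by 6.
For tough: t(cons)+6=z, o(vowel)+8=w, u(vowel)+8=c, g(cons)+6=m, h(cons)+6=n.

zwcmn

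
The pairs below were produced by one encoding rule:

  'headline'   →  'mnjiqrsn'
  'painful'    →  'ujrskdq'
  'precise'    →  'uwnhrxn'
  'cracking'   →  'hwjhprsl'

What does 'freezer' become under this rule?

The shift depends on letter class: consonant h→m is +5, but vowel e→n is +9. Two shifts are in play — +9 for a/e/i/o/u, +5 for every other letter.
Applying it to freezer: f(cons)+5=k, r(cons)+5=w, e(vowel)+9=n, e(vowel)+9=n, z(cons)+5=e, e(vowel)+9=n, r(cons)+5=w.

kwnnenw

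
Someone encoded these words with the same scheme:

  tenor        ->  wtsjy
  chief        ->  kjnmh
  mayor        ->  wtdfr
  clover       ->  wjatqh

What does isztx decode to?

The word is reversed, then every letter is shifted forward by 5.
Undoing it on isztx: shift back: i−5=d, s−5=n, z−5=u, t−5=o, x−5=s → dnuos; then reverse → sound.

sound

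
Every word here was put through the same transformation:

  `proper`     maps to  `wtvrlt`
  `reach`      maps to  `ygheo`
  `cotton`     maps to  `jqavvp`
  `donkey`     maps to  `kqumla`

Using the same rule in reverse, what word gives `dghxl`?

It's a Vigenère-style cipher with numeric key [7,2]: position i shifts by key[i mod 2].
Undoing it on dghxl: d−7=w, g−2=e, h−7=a, x−2=v, l−7=e.

weave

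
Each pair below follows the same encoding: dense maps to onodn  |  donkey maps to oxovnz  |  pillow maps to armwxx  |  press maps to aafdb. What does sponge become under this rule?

Shifts by position in dense: pos 0: d→o (+11), pos 1: e→n (+9), pos 2: n→o (+1), pos 3: s→d (+11), pos 4: e→n (+9) — repeating every 3. It's a Vigenère-style cipher with numeric key [11,9,1]: position i shifts by key[i mod 3].
On sponge: s+11=d, p+9=y, o+1=p, n+11=y, g+9=p, e+1=f.

dypypf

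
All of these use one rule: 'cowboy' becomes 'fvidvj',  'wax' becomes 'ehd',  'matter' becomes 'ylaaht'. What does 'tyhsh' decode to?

alarm

Read the word backwards and shift each letter +7.
Undoing it on tyhsh: shift back: t−7=m, y−7=r, h−7=a, s−7=l, h−7=a → mrala; then reverse → alarm.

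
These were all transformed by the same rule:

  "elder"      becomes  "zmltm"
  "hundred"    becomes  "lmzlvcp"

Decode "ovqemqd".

The output letters match the input read backwards, each shifted +8: elder reversed is redle. Two steps: reverse the string, then apply a Caesar shift of +8.
Reversing it on ovqemqd: shift back: o−8=g, v−8=n, q−8=i, e−8=w, m−8=e, q−8=i, d−8=v → gniweiv; then reverse → viewing.

viewing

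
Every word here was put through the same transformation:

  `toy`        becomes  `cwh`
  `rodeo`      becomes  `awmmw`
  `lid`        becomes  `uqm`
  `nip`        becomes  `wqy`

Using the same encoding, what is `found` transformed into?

owcwm

The shift depends on letter class: consonant t→c is +9, but vowel o→w is +8. Two shifts are in play — +8 for a/e/i/o/u, +9 for every other letter.
On found: f(cons)+9=o, o(vowel)+8=w, u(vowel)+8=c, n(cons)+9=w, d(cons)+9=m.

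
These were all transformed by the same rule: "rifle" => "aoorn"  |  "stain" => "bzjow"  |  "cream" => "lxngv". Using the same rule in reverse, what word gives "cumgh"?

Shifts by position in rifle: pos 0: r→a (+9), pos 1: i→o (+6), pos 2: f→o (+9), pos 3: l→r (+6) — repeating every 2. A repeating key of period 2 is used — shifts +9, +6 over and over.
Undoing it on cumgh: c−9=t, u−6=o, m−9=d, g−6=a, h−9=y.

today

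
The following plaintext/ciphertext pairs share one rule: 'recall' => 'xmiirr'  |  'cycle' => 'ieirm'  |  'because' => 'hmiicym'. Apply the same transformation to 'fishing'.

lqynqtm

The shift depends on letter class: consonant r→x is +6, but vowel e→m is +8. The rule splits by letter class: vowels +8, consonants +6.
Applying it to fishing: f(cons)+6=l, i(vowel)+8=q, s(cons)+6=y, h(cons)+6=n, i(vowel)+8=q, n(cons)+6=t, g(cons)+6=m.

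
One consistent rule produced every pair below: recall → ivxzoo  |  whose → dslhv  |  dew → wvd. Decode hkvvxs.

Each pair mirrors across the alphabet (r↔i, e↔v, c↔x): positions sum to 25. Letters are reflected about the middle of the alphabet (position → 25−position): Atbash.
Reversing it on hkvvxs: h↔s, k↔p, v↔e, v↔e, x↔c, s↔h.

speech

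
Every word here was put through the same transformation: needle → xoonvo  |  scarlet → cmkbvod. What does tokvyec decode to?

Compare letters: n→x is +10, e→o is +10, e→o is +10 — a constant shift. This is a Caesar cipher with shift 10.
Decoding tokvyec: t−10=j, o−10=e, k−10=a, v−10=l, y−10=o, e−10=u, c−10=s.

jealous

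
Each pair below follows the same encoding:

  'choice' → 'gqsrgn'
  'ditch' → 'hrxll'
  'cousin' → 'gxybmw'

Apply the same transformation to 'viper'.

A repeating key of period 2 is used — shifts +4, +9 over and over.
For viper: v+4=z, i+9=r, p+4=t, e+9=n, r+4=v.

zrtnv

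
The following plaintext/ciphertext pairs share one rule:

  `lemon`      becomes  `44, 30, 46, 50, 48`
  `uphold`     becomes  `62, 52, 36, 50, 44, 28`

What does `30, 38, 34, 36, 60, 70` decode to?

eighty

l(#12)→44 and e(#5)→30: differences scale by 2, so n = 2·pos + 20. Each letter becomes 2×(its alphabet position, a=1..z=26) + 20.
Decoding 30, 38, 34, 36, 60, 70: 30→(30−20)÷2=5=e, 38→(38−20)÷2=9=i, 34→(34−20)÷2=7=g, 36→(36−20)÷2=8=h, 60→(60−20)÷2=20=t, 70→(70−20)÷2=25=y.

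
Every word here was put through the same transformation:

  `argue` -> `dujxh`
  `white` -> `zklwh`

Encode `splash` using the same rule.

vsodvk

Compare letters: a→d is +3, r→u is +3, g→j is +3 — a constant shift. It's a constant shift of +3 (ROT3).
Applying it to splash: s+3=v, p+3=s, l+3=o, a+3=d, s+3=v, h+3=k.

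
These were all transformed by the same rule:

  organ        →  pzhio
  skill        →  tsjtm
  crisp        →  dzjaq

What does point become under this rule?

qwjvu

A repeating key of period 2 is used — shifts +1, +8 over and over.
On point: p+1=q, o+8=w, i+1=j, n+8=v, t+1=u.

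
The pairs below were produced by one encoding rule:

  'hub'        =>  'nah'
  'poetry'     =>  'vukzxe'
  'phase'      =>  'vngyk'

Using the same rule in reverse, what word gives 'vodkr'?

Compare letters: h→n is +6, u→a is +6, b→h is +6 — a constant shift. This is a Caesar cipher with shift 6.
Undoing it on vodkr: v−6=p, o−6=i, d−6=x, k−6=e, r−6=l.

pixel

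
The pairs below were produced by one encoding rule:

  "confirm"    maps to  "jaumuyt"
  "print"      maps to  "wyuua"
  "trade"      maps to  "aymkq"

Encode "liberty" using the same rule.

suiqyaf

The shift depends on letter class: consonant c→j is +7, but vowel o→a is +12. Vowels shift forward by 12 and consonants shift forward by 7.
For liberty: l(cons)+7=s, i(vowel)+12=u, b(cons)+7=i, e(vowel)+12=q, r(cons)+7=y, t(cons)+7=a, y(cons)+7=f.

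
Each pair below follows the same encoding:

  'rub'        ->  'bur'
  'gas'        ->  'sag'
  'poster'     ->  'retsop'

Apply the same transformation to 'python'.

It's just the letters in reverse order.
On python: reverse → nohtyp.

nohtyp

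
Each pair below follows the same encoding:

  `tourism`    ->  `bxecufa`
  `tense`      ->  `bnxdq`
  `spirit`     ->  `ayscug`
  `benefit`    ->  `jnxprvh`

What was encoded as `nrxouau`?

In tourism: t→b is +8, o→x is +9, u→e is +10, r→c is +11 — the shift increases by 1 each position. The shift increases by 1 at each position, starting from +8: 8, 9, 10, ….
Undoing it on nrxouau: n−8=f, r−9=i, x−10=n, o−11=d, u−12=i, a−13=n, u−14=g.

finding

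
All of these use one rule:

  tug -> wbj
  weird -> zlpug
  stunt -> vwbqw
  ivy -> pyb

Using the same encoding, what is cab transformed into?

fhe

The shift depends on letter class: consonant t→w is +3, but vowel u→b is +7. Two shifts are in play — +7 for a/e/i/o/u, +3 for every other letter.
Applying it to cab: c(cons)+3=f, a(vowel)+7=h, b(cons)+3=e.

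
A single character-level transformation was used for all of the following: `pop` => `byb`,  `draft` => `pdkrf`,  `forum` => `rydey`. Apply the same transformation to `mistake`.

ysefkwo

Two shifts are in play — +10 for a/e/i/o/u, +12 for every other letter.
For mistake: m(cons)+12=y, i(vowel)+10=s, s(cons)+12=e, t(cons)+12=f, a(vowel)+10=k, k(cons)+12=w, e(vowel)+10=o.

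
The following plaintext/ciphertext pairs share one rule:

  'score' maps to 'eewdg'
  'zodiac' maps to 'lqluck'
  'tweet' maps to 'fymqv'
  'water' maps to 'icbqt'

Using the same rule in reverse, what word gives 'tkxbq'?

A repeating key of period 3 is used — shifts +12, +2, +8 over and over.
Decoding tkxbq: t−12=h, k−2=i, x−8=p, b−12=p, q−2=o.

hippo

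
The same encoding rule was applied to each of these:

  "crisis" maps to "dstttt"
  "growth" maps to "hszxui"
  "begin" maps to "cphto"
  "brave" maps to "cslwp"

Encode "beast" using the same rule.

cpltu

The shift depends on letter class: consonant c→d is +1, but vowel i→t is +11. Vowels shift forward by 11 and consonants shift forward by 1.
Applying it to beast: b(cons)+1=c, e(vowel)+11=p, a(vowel)+11=l, s(cons)+1=t, t(cons)+1=u.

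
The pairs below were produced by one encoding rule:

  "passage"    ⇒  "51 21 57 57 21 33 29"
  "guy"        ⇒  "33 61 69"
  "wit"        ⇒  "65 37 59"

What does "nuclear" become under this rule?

With a=1..z=26, the number is 2·pos + 19.
Applying it to nuclear: n=14→47, u=21→61, c=3→25, l=12→43, e=5→29, a=1→21, r=18→55.

47 61 25 43 29 21 55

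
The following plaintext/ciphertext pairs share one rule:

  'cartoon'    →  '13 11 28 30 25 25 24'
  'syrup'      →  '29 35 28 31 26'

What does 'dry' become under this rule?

14 28 35

c is letter #3 and maps to 13: an offset of 10. The number is (letter's place in the alphabet, a=1) + 10.
On dry: d=4→14, r=18→28, y=25→35.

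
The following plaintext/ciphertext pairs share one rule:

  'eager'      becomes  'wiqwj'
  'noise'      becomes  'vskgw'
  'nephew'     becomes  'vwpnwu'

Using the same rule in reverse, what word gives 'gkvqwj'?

Each letter's alphabet position (a=0..z=25) is mapped through 23·x+8 mod 26 — an affine cipher.
Reversing it on gkvqwj: g(6)→17·(6−8)≡18=s; k(10)→17·(10−8)≡8=i; v(21)→17·(21−8)≡13=n; q(16)→17·(16−8)≡6=g; w(22)→17·(22−8)≡4=e; j(9)→17·(9−8)≡17=r (all mod 26).

singer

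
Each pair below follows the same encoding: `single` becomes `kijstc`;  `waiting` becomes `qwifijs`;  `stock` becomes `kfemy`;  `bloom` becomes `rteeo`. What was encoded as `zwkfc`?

Each letter's alphabet position (a=0..z=25) is mapped through 21·x+22 mod 26 — an affine cipher.
Decoding zwkfc: z(25)→5·(25−22)≡15=p; w(22)→5·(22−22)≡0=a; k(10)→5·(10−22)≡18=s; f(5)→5·(5−22)≡19=t; c(2)→5·(2−22)≡4=e (all mod 26).

paste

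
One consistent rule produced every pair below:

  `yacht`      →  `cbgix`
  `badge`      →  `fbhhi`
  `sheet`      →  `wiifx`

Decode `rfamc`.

Shifts by position in yacht: pos 0: y→c (+4), pos 1: a→b (+1), pos 2: c→g (+4), pos 3: h→i (+1) — repeating every 2. It's a Vigenère-style cipher with numeric key [4,1]: position i shifts by key[i mod 2].
Reversing it on rfamc: r−4=n, f−1=e, a−4=w, m−1=l, c−4=y.

newly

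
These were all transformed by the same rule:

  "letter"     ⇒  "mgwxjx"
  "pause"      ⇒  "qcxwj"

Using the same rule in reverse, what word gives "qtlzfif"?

In letter: l→m is +1, e→g is +2, t→w is +3, t→x is +4 — the shift increases by 1 each position. Letter i (0-indexed) is shifted by i+1, so successive shifts are 1, 2, 3, ….
Reversing it on qtlzfif: q−1=p, t−2=r, l−3=i, z−4=v, f−5=a, i−6=c, f−7=y.

privacy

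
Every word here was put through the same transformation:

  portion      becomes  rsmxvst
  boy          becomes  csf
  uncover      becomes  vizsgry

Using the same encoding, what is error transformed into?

vsvvi

The output letters match the input read backwards, each shifted +4: portion reversed is noitrop. Read the word backwards and shift each letter +4.
Applying it to error: reverse → rorre; then shift: r+4=v, o+4=s, r+4=v, r+4=v, e+4=i.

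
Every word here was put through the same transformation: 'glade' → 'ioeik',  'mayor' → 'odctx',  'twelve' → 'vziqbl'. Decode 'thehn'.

reach

Letter i (0-indexed) is shifted by i+2, so successive shifts are 2, 3, 4, ….
Decoding thehn: t−2=r, h−3=e, e−4=a, h−5=c, n−6=h.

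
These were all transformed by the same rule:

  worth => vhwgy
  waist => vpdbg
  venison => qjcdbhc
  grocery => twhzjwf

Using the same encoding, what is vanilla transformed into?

qpcdssp

Treating letters as 0–25, the rule is x ↦ 5x + 15 (mod 26).
On vanilla: v(21)→5·21+15≡16=q; a(0)→5·0+15≡15=p; n(13)→5·13+15≡2=c; i(8)→5·8+15≡3=d; l(11)→5·11+15≡18=s; l(11)→5·11+15≡18=s; a(0)→5·0+15≡15=p (all mod 26).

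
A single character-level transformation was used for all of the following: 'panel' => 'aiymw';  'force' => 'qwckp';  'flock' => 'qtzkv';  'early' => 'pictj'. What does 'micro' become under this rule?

Shifts by position in panel: pos 0: p→a (+11), pos 1: a→i (+8), pos 2: n→y (+11), pos 3: e→m (+8) — repeating every 2. It's a Vigenère-style cipher with numeric key [11,8]: position i shifts by key[i mod 2].
Applying it to micro: m+11=x, i+8=q, c+11=n, r+8=z, o+11=z.

xqnzz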